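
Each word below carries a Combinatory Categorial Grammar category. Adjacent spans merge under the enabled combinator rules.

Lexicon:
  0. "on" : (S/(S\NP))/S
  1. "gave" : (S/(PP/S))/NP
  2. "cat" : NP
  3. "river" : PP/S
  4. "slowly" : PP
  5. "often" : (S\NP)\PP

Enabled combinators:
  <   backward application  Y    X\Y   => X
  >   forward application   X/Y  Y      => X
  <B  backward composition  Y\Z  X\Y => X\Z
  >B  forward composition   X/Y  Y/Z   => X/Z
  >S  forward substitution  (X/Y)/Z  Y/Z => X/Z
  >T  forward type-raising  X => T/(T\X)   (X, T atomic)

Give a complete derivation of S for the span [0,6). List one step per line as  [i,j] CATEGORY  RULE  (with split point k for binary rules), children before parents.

[0,1] (S/(S\NP))/S  lex  "on"
[1,2] (S/(PP/S))/NP  lex  "gave"
[2,3] NP  lex  "cat"
[1,3] S/(PP/S)  >  k=2
[3,4] PP/S  lex  "river"
[1,4] S  >  k=3
[0,4] S/(S\NP)  >  k=1
[4,5] PP  lex  "slowly"
[5,6] (S\NP)\PP  lex  "often"
[4,6] S\NP  <  k=5
[0,6] S  >  k=4

[0,6] S   >
  [0,4] S/(S\NP)   >
    [0,1] "on" : (S/(S\NP))/S
    [1,4] S   >
      [1,3] S/(PP/S)   >
        [1,2] "gave" : (S/(PP/S))/NP
        [2,3] "cat" : NP
      [3,4] "river" : PP/S
  [4,6] S\NP   <
    [4,5] "slowly" : PP
    [5,6] "often" : (S\NP)\PP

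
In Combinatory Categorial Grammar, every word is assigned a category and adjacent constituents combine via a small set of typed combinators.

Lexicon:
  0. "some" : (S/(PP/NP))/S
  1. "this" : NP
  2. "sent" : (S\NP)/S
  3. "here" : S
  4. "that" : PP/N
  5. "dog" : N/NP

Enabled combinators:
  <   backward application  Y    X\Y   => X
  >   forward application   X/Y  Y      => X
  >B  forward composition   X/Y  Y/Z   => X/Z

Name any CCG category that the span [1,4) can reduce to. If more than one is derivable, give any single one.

[0,6] S   >
  [0,4] S/(PP/NP)   >
    [0,1] "some" : (S/(PP/NP))/S
    [1,4] S   <
      [1,2] "this" : NP
      [2,4] S\NP   >
        [2,3] "sent" : (S\NP)/S
        [3,4] "here" : S
  [4,6] PP/NP   >B
    [4,5] "that" : PP/N
    [5,6] "dog" : N/NP

S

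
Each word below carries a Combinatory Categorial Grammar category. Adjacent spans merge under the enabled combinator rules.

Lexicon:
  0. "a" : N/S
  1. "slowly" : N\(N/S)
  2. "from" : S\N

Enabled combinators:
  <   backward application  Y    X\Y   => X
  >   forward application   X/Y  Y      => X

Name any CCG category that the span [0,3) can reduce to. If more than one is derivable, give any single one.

S

[0,3] S   <
  [0,2] N   <
    [0,1] "a" : N/S
    [1,2] "slowly" : N\(N/S)
  [2,3] "from" : S\N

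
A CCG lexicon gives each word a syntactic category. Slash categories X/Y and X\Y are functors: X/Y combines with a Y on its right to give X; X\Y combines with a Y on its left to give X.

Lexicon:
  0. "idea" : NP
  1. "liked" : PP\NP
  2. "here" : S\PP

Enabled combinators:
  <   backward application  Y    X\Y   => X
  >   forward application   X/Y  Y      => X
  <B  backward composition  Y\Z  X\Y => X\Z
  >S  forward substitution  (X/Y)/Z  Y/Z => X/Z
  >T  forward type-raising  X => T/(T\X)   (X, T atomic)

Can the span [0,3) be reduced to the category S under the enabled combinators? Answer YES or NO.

YES

[0,3] S   <
  [0,2] PP   >
    [0,1] PP/(PP\NP)   >T
      [0,1] "idea" : NP
    [1,2] "liked" : PP\NP
  [2,3] "here" : S\PP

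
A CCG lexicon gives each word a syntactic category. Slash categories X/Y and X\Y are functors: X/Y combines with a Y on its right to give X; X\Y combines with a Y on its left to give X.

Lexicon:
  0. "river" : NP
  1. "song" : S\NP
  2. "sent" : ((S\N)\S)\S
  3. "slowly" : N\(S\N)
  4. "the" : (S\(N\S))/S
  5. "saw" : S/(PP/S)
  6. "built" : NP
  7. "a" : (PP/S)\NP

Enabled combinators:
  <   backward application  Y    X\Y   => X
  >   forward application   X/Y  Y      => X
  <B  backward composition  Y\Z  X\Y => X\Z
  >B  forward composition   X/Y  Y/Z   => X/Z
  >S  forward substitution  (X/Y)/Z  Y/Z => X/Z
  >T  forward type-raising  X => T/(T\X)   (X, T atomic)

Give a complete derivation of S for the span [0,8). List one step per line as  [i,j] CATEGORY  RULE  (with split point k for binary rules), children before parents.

[0,1] NP  lex  "river"
[0,1] S/(S\NP)  >T
[1,2] S\NP  lex  "song"
[0,2] S  >  k=1
[2,3] ((S\N)\S)\S  lex  "sent"
[0,3] (S\N)\S  <  k=2
[3,4] N\(S\N)  lex  "slowly"
[0,4] N\S  <B  k=3
[4,5] (S\(N\S))/S  lex  "the"
[5,6] S/(PP/S)  lex  "saw"
[6,7] NP  lex  "built"
[7,8] (PP/S)\NP  lex  "a"
[6,8] PP/S  <  k=7
[5,8] S  >  k=6
[4,8] S\(N\S)  >  k=5
[0,8] S  <  k=4

[0,8] S   <
  [0,4] N\S   <B
    [0,3] (S\N)\S   <
      [0,2] S   >
        [0,1] S/(S\NP)   >T
          [0,1] "river" : NP
        [1,2] "song" : S\NP
      [2,3] "sent" : ((S\N)\S)\S
    [3,4] "slowly" : N\(S\N)
  [4,8] S\(N\S)   >
    [4,5] "the" : (S\(N\S))/S
    [5,8] S   >
      [5,6] "saw" : S/(PP/S)
      [6,8] PP/S   <
        [6,7] "built" : NP
        [7,8] "a" : (PP/S)\NP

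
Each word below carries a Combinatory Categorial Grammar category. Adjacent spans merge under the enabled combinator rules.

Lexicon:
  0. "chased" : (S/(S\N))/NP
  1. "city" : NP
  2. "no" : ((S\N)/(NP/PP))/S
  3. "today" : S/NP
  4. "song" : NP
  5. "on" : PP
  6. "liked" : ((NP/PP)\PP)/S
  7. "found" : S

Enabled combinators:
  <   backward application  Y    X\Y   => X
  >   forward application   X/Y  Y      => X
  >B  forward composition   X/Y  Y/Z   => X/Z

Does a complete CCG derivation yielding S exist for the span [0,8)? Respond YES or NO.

[0,8] S   >
  [0,2] S/(S\N)   >
    [0,1] "chased" : (S/(S\N))/NP
    [1,2] "city" : NP
  [2,8] S\N   >
    [2,5] (S\N)/(NP/PP)   >
      [2,3] "no" : ((S\N)/(NP/PP))/S
      [3,5] S   >
        [3,4] "today" : S/NP
        [4,5] "song" : NP
    [5,8] NP/PP   <
      [5,6] "on" : PP
      [6,8] (NP/PP)\PP   >
        [6,7] "liked" : ((NP/PP)\PP)/S
        [7,8] "found" : S

YES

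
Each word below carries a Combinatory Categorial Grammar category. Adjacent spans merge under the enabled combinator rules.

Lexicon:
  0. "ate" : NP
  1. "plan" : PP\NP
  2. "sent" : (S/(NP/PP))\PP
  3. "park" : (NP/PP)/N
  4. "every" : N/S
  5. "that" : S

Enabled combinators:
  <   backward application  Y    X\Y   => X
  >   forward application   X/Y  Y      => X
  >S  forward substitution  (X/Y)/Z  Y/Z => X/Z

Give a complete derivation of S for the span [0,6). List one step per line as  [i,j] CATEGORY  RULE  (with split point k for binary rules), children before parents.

[0,6] S   >
  [0,3] S/(NP/PP)   <
    [0,2] PP   <
      [0,1] "ate" : NP
      [1,2] "plan" : PP\NP
    [2,3] "sent" : (S/(NP/PP))\PP
  [3,6] NP/PP   >
    [3,4] "park" : (NP/PP)/N
    [4,6] N   >
      [4,5] "every" : N/S
      [5,6] "that" : S

[0,1] NP  lex  "ate"
[1,2] PP\NP  lex  "plan"
[0,2] PP  <  k=1
[2,3] (S/(NP/PP))\PP  lex  "sent"
[0,3] S/(NP/PP)  <  k=2
[3,4] (NP/PP)/N  lex  "park"
[4,5] N/S  lex  "every"
[5,6] S  lex  "that"
[4,6] N  >  k=5
[3,6] NP/PP  >  k=4
[0,6] S  >  k=3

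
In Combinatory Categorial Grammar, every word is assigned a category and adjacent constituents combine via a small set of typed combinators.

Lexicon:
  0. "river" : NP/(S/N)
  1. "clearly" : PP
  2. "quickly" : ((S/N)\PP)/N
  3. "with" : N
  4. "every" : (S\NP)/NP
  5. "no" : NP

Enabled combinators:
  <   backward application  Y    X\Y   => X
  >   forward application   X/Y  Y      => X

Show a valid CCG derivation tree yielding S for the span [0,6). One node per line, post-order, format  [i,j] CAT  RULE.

[0,6] S   <
  [0,4] NP   >
    [0,1] "river" : NP/(S/N)
    [1,4] S/N   <
      [1,2] "clearly" : PP
      [2,4] (S/N)\PP   >
        [2,3] "quickly" : ((S/N)\PP)/N
        [3,4] "with" : N
  [4,6] S\NP   >
    [4,5] "every" : (S\NP)/NP
    [5,6] "no" : NP

[0,1] NP/(S/N)  lex  "river"
[1,2] PP  lex  "clearly"
[2,3] ((S/N)\PP)/N  lex  "quickly"
[3,4] N  lex  "with"
[2,4] (S/N)\PP  >  k=3
[1,4] S/N  <  k=2
[0,4] NP  >  k=1
[4,5] (S\NP)/NP  lex  "every"
[5,6] NP  lex  "no"
[4,6] S\NP  >  k=5
[0,6] S  <  k=4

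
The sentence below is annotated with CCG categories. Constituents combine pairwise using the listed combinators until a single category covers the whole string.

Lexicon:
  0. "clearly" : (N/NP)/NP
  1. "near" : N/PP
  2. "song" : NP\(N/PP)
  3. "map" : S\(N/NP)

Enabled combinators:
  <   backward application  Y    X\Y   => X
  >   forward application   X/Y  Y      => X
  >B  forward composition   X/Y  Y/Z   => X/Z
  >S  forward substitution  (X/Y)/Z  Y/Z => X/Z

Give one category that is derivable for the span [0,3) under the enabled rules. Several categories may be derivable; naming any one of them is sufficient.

N/NP

[0,4] S   <
  [0,3] N/NP   >
    [0,1] "clearly" : (N/NP)/NP
    [1,3] NP   <
      [1,2] "near" : N/PP
      [2,3] "song" : NP\(N/PP)
  [3,4] "map" : S\(N/NP)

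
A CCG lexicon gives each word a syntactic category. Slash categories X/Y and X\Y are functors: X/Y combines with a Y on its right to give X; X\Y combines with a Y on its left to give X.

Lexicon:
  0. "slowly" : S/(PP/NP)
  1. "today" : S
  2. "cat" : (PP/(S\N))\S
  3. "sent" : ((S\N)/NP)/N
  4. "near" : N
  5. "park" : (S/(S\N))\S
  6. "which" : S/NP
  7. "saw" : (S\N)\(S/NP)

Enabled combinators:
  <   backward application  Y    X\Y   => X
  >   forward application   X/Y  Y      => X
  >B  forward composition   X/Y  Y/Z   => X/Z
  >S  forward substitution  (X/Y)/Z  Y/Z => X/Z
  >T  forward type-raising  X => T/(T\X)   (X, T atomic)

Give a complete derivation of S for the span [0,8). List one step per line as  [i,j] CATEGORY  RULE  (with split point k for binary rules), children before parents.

[0,1] S/(PP/NP)  lex  "slowly"
[1,2] S  lex  "today"
[2,3] (PP/(S\N))\S  lex  "cat"
[1,3] PP/(S\N)  <  k=2
[3,4] ((S\N)/NP)/N  lex  "sent"
[4,5] N  lex  "near"
[3,5] (S\N)/NP  >  k=4
[1,5] PP/NP  >B  k=3
[0,5] S  >  k=1
[5,6] (S/(S\N))\S  lex  "park"
[0,6] S/(S\N)  <  k=5
[6,7] S/NP  lex  "which"
[7,8] (S\N)\(S/NP)  lex  "saw"
[6,8] S\N  <  k=7
[0,8] S  >  k=6

[0,8] S   >
  [0,6] S/(S\N)   <
    [0,5] S   >
      [0,1] "slowly" : S/(PP/NP)
      [1,5] PP/NP   >B
        [1,3] PP/(S\N)   <
          [1,2] "today" : S
          [2,3] "cat" : (PP/(S\N))\S
        [3,5] (S\N)/NP   >
          [3,4] "sent" : ((S\N)/NP)/N
          [4,5] "near" : N
    [5,6] "park" : (S/(S\N))\S
  [6,8] S\N   <
    [6,7] "which" : S/NP
    [7,8] "saw" : (S\N)\(S/NP)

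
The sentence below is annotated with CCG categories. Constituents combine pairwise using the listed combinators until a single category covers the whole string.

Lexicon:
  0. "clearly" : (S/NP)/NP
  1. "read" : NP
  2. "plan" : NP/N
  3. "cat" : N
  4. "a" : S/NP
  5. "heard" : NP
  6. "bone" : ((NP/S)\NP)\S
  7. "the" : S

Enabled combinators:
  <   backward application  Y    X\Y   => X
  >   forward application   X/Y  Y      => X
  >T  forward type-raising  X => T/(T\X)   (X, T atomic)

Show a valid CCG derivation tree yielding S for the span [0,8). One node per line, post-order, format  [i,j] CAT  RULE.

[0,8] S   >
  [0,2] S/NP   >
    [0,1] "clearly" : (S/NP)/NP
    [1,2] "read" : NP
  [2,8] NP   >
    [2,7] NP/S   <
      [2,4] NP   >
        [2,3] "plan" : NP/N
        [3,4] "cat" : N
      [4,7] (NP/S)\NP   <
        [4,6] S   >
          [4,5] "a" : S/NP
          [5,6] "heard" : NP
        [6,7] "bone" : ((NP/S)\NP)\S
    [7,8] "the" : S

[0,1] (S/NP)/NP  lex  "clearly"
[1,2] NP  lex  "read"
[0,2] S/NP  >  k=1
[2,3] NP/N  lex  "plan"
[3,4] N  lex  "cat"
[2,4] NP  >  k=3
[4,5] S/NP  lex  "a"
[5,6] NP  lex  "heard"
[4,6] S  >  k=5
[6,7] ((NP/S)\NP)\S  lex  "bone"
[4,7] (NP/S)\NP  <  k=6
[2,7] NP/S  <  k=4
[7,8] S  lex  "the"
[2,8] NP  >  k=7
[0,8] S  >  k=2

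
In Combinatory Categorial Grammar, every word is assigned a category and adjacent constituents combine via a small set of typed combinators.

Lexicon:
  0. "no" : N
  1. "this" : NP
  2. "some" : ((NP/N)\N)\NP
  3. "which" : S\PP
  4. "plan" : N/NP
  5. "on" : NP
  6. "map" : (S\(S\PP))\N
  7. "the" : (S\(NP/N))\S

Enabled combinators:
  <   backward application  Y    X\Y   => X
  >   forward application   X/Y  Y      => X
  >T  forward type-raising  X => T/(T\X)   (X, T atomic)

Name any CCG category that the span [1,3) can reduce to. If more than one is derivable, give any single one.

[0,8] S   <
  [0,3] NP/N   <
    [0,1] "no" : N
    [1,3] (NP/N)\N   <
      [1,2] "this" : NP
      [2,3] "some" : ((NP/N)\N)\NP
  [3,8] S\(NP/N)   <
    [3,7] S   <
      [3,4] "which" : S\PP
      [4,7] S\(S\PP)   <
        [4,6] N   >
          [4,5] "plan" : N/NP
          [5,6] "on" : NP
        [6,7] "map" : (S\(S\PP))\N
    [7,8] "the" : (S\(NP/N))\S

(NP/N)\N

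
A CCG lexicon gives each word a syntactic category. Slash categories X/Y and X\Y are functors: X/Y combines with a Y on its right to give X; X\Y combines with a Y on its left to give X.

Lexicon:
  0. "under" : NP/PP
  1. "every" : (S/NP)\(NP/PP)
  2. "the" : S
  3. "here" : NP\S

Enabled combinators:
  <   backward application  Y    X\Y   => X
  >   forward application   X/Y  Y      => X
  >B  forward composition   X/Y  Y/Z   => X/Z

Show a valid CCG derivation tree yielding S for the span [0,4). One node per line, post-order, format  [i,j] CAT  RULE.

[0,1] NP/PP  lex  "under"
[1,2] (S/NP)\(NP/PP)  lex  "every"
[0,2] S/NP  <  k=1
[2,3] S  lex  "the"
[3,4] NP\S  lex  "here"
[2,4] NP  <  k=3
[0,4] S  >  k=2

[0,4] S   >
  [0,2] S/NP   <
    [0,1] "under" : NP/PP
    [1,2] "every" : (S/NP)\(NP/PP)
  [2,4] NP   <
    [2,3] "the" : S
    [3,4] "here" : NP\S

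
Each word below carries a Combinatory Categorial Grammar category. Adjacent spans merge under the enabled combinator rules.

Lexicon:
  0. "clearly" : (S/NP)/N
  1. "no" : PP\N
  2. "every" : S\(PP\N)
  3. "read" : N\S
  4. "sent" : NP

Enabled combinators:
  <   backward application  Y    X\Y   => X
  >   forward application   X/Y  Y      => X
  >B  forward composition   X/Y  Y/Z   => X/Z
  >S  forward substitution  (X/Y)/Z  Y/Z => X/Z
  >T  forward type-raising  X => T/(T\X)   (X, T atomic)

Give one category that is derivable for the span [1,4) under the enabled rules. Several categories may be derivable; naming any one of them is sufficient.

[0,5] S   >
  [0,4] S/NP   >
    [0,1] "clearly" : (S/NP)/N
    [1,4] N   <
      [1,3] S   <
        [1,2] "no" : PP\N
        [2,3] "every" : S\(PP\N)
      [3,4] "read" : N\S
  [4,5] "sent" : NP

N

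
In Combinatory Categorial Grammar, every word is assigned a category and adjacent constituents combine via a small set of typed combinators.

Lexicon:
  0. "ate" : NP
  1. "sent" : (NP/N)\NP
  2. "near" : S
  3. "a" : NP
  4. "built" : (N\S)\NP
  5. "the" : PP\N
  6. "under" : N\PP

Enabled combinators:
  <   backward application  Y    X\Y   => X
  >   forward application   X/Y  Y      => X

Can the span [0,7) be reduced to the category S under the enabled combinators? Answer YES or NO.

NP (NP/N)\NP S NP (N\S)\NP PP\N N\PP
CKY chart[0,7] = {NP}; S ∉ chart

NO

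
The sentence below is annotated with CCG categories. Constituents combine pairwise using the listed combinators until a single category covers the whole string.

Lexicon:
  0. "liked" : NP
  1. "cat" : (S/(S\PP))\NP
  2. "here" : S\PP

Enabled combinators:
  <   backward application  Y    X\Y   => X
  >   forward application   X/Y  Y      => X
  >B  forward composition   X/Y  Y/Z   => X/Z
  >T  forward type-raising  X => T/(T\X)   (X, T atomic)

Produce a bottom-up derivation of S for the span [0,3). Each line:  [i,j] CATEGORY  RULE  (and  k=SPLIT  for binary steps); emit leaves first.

[0,1] NP  lex  "liked"
[1,2] (S/(S\PP))\NP  lex  "cat"
[0,2] S/(S\PP)  <  k=1
[2,3] S\PP  lex  "here"
[0,3] S  >  k=2

[0,3] S   >
  [0,2] S/(S\PP)   <
    [0,1] "liked" : NP
    [1,2] "cat" : (S/(S\PP))\NP
  [2,3] "here" : S\PP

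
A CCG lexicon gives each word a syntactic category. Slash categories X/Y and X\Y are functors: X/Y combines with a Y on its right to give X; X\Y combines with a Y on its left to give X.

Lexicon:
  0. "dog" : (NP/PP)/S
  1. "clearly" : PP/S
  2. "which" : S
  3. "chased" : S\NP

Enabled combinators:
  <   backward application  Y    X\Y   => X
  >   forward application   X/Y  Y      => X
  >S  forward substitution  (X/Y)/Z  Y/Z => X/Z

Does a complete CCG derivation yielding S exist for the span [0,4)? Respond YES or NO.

[0,4] S   <
  [0,3] NP   >
    [0,2] NP/S   >S
      [0,1] "dog" : (NP/PP)/S
      [1,2] "clearly" : PP/S
    [2,3] "which" : S
  [3,4] "chased" : S\NP

YES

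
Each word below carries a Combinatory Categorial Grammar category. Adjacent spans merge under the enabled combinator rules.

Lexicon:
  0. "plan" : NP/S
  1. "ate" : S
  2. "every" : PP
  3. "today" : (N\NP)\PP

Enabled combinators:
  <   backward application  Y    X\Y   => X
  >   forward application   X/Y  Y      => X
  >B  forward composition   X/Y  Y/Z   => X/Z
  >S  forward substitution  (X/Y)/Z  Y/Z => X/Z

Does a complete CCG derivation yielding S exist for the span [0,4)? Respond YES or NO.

NO

NP/S S PP (N\NP)\PP
CKY chart[0,4] = {N}; S ∉ chart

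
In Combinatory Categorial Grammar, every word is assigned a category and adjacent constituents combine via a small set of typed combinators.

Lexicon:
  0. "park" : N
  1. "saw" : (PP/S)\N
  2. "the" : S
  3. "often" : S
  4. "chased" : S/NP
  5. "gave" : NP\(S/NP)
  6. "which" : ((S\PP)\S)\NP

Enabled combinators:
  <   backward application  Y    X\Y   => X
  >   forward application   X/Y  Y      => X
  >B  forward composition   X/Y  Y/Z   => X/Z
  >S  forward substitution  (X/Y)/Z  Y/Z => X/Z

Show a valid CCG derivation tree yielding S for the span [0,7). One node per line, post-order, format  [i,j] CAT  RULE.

[0,7] S   <
  [0,3] PP   >
    [0,2] PP/S   <
      [0,1] "park" : N
      [1,2] "saw" : (PP/S)\N
    [2,3] "the" : S
  [3,7] S\PP   <
    [3,4] "often" : S
    [4,7] (S\PP)\S   <
      [4,6] NP   <
        [4,5] "chased" : S/NP
        [5,6] "gave" : NP\(S/NP)
      [6,7] "which" : ((S\PP)\S)\NP

[0,1] N  lex  "park"
[1,2] (PP/S)\N  lex  "saw"
[0,2] PP/S  <  k=1
[2,3] S  lex  "the"
[0,3] PP  >  k=2
[3,4] S  lex  "often"
[4,5] S/NP  lex  "chased"
[5,6] NP\(S/NP)  lex  "gave"
[4,6] NP  <  k=5
[6,7] ((S\PP)\S)\NP  lex  "which"
[4,7] (S\PP)\S  <  k=6
[3,7] S\PP  <  k=4
[0,7] S  <  k=3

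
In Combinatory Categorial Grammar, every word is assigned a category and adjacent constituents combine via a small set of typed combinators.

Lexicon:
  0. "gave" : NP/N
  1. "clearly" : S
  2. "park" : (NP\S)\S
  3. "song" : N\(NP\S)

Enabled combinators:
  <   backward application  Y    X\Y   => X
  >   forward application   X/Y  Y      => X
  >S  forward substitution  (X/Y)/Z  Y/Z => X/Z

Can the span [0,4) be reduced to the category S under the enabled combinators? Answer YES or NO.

NP/N S (NP\S)\S N\(NP\S)
CKY chart[0,4] = {NP}; S ∉ chart

NO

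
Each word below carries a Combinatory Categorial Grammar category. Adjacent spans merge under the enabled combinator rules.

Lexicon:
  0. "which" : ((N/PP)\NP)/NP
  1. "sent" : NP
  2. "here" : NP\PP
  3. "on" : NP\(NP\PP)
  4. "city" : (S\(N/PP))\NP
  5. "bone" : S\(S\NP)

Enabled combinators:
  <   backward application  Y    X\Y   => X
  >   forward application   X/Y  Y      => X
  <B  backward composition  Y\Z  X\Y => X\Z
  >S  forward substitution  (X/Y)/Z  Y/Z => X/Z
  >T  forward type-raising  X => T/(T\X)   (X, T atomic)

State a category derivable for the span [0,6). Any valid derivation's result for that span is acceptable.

[0,6] S   <
  [0,5] S\NP   <B
    [0,2] (N/PP)\NP   >
      [0,1] "which" : ((N/PP)\NP)/NP
      [1,2] "sent" : NP
    [2,5] S\(N/PP)   <
      [2,4] NP   <
        [2,3] "here" : NP\PP
        [3,4] "on" : NP\(NP\PP)
      [4,5] "city" : (S\(N/PP))\NP
  [5,6] "bone" : S\(S\NP)

S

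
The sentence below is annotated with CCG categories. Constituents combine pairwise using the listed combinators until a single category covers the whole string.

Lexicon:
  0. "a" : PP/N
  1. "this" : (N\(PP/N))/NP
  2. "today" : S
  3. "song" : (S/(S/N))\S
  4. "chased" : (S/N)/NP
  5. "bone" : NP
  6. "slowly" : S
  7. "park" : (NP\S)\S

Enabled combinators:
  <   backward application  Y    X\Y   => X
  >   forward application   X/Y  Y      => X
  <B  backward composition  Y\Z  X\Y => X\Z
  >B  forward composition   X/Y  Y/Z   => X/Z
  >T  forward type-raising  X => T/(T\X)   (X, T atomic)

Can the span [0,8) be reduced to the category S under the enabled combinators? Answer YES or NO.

PP/N (N\(PP/N))/NP S (S/(S/N))\S (S/N)/NP NP S (NP\S)\S
CKY chart[0,8] = {N, N/(N\N), NP/(NP\N), PP/(PP\N), S/(S\N)}; S ∉ chart

NO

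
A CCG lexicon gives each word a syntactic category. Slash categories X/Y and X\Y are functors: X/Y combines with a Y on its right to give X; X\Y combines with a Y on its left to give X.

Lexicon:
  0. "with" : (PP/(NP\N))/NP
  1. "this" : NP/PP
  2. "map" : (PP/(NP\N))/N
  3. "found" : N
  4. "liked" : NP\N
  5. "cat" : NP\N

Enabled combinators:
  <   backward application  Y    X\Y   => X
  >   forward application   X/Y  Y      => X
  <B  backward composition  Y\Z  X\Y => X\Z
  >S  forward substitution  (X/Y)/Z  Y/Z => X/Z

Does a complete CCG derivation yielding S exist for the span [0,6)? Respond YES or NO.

NO

(PP/(NP\N))/NP NP/PP (PP/(NP\N))/N N NP\N NP\N
CKY chart[0,6] = {PP}; S ∉ chart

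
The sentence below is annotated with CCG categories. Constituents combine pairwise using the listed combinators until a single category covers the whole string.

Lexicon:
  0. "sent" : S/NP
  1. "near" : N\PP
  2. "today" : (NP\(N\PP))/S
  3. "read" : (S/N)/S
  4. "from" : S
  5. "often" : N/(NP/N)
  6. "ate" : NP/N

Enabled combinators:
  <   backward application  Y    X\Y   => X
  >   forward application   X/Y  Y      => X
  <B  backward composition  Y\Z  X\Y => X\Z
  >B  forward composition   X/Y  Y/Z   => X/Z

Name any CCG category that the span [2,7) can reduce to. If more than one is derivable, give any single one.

[0,7] S   >
  [0,1] "sent" : S/NP
  [1,7] NP   <
    [1,2] "near" : N\PP
    [2,7] NP\(N\PP)   >
      [2,3] "today" : (NP\(N\PP))/S
      [3,7] S   >
        [3,5] S/N   >
          [3,4] "read" : (S/N)/S
          [4,5] "from" : S
        [5,7] N   >
          [5,6] "often" : N/(NP/N)
          [6,7] "ate" : NP/N

NP\(N\PP)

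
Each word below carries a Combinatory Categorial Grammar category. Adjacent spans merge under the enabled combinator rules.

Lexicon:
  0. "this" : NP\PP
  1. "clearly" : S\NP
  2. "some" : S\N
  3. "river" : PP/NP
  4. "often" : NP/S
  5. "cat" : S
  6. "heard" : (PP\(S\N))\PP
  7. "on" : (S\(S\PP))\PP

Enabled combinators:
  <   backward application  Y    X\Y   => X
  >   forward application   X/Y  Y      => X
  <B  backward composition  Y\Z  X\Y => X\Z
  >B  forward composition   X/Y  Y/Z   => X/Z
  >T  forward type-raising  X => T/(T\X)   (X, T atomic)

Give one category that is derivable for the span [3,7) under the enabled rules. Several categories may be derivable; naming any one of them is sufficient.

[0,8] S   <
  [0,2] S\PP   <B
    [0,1] "this" : NP\PP
    [1,2] "clearly" : S\NP
  [2,8] S\(S\PP)   <
    [2,7] PP   <
      [2,3] "some" : S\N
      [3,7] PP\(S\N)   <
        [3,6] PP   >
          [3,4] "river" : PP/NP
          [4,6] NP   >
            [4,5] "often" : NP/S
            [5,6] "cat" : S
        [6,7] "heard" : (PP\(S\N))\PP
    [7,8] "on" : (S\(S\PP))\PP

PP\(S\N)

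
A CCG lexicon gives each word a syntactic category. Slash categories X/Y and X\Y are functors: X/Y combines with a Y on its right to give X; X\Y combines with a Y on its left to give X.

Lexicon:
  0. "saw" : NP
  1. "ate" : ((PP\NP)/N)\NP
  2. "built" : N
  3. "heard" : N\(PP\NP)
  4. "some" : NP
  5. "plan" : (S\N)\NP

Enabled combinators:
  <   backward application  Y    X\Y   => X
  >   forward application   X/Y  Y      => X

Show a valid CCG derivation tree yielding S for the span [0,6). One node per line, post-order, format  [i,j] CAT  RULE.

[0,6] S   <
  [0,4] N   <
    [0,3] PP\NP   >
      [0,2] (PP\NP)/N   <
        [0,1] "saw" : NP
        [1,2] "ate" : ((PP\NP)/N)\NP
      [2,3] "built" : N
    [3,4] "heard" : N\(PP\NP)
  [4,6] S\N   <
    [4,5] "some" : NP
    [5,6] "plan" : (S\N)\NP

[0,1] NP  lex  "saw"
[1,2] ((PP\NP)/N)\NP  lex  "ate"
[0,2] (PP\NP)/N  <  k=1
[2,3] N  lex  "built"
[0,3] PP\NP  >  k=2
[3,4] N\(PP\NP)  lex  "heard"
[0,4] N  <  k=3
[4,5] NP  lex  "some"
[5,6] (S\N)\NP  lex  "plan"
[4,6] S\N  <  k=5
[0,6] S  <  k=4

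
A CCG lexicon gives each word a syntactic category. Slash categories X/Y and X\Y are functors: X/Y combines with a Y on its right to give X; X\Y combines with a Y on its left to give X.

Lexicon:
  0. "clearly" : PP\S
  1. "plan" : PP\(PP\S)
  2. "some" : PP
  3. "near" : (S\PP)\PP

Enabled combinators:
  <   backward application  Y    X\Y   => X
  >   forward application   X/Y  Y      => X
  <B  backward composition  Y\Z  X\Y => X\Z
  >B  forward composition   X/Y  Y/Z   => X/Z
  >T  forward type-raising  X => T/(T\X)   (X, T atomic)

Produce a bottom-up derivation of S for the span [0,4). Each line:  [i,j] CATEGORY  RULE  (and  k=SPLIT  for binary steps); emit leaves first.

[0,1] PP\S  lex  "clearly"
[1,2] PP\(PP\S)  lex  "plan"
[0,2] PP  <  k=1
[2,3] PP  lex  "some"
[3,4] (S\PP)\PP  lex  "near"
[2,4] S\PP  <  k=3
[0,4] S  <  k=2

[0,4] S   <
  [0,2] PP   <
    [0,1] "clearly" : PP\S
    [1,2] "plan" : PP\(PP\S)
  [2,4] S\PP   <
    [2,3] "some" : PP
    [3,4] "near" : (S\PP)\PP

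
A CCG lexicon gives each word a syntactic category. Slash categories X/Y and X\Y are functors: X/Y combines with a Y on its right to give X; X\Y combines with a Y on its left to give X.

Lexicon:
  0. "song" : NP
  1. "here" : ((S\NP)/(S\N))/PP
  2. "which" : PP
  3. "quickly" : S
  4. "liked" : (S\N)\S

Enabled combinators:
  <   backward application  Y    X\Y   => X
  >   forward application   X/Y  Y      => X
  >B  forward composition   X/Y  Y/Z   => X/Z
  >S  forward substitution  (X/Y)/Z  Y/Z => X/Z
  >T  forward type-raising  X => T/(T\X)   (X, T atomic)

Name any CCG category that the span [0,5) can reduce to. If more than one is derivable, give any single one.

S

[0,5] S   <
  [0,1] "song" : NP
  [1,5] S\NP   >
    [1,3] (S\NP)/(S\N)   >
      [1,2] "here" : ((S\NP)/(S\N))/PP
      [2,3] "which" : PP
    [3,5] S\N   <
      [3,4] "quickly" : S
      [4,5] "liked" : (S\N)\S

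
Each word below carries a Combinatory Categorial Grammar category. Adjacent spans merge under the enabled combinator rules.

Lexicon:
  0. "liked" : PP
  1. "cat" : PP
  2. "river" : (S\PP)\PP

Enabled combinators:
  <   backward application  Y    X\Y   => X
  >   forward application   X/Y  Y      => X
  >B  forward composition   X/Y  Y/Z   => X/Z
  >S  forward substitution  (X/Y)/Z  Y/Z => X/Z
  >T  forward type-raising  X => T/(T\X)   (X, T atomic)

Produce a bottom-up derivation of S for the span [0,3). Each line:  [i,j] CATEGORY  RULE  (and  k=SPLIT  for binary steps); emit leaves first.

[0,3] S   <
  [0,1] "liked" : PP
  [1,3] S\PP   <
    [1,2] "cat" : PP
    [2,3] "river" : (S\PP)\PP

[0,1] PP  lex  "liked"
[1,2] PP  lex  "cat"
[2,3] (S\PP)\PP  lex  "river"
[1,3] S\PP  <  k=2
[0,3] S  <  k=1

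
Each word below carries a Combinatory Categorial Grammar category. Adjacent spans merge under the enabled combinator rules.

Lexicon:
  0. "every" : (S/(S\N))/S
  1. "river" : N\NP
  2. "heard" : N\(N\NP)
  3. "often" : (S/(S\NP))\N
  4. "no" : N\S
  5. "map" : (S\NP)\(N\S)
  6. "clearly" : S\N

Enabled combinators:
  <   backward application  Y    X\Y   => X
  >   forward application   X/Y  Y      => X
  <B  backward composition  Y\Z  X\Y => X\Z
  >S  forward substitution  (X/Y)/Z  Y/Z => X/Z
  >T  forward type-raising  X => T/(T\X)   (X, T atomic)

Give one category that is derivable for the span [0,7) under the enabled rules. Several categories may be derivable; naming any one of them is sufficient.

[0,7] S   >
  [0,6] S/(S\N)   >
    [0,1] "every" : (S/(S\N))/S
    [1,6] S   >
      [1,4] S/(S\NP)   <
        [1,3] N   <
          [1,2] "river" : N\NP
          [2,3] "heard" : N\(N\NP)
        [3,4] "often" : (S/(S\NP))\N
      [4,6] S\NP   <
        [4,5] "no" : N\S
        [5,6] "map" : (S\NP)\(N\S)
  [6,7] "clearly" : S\N

S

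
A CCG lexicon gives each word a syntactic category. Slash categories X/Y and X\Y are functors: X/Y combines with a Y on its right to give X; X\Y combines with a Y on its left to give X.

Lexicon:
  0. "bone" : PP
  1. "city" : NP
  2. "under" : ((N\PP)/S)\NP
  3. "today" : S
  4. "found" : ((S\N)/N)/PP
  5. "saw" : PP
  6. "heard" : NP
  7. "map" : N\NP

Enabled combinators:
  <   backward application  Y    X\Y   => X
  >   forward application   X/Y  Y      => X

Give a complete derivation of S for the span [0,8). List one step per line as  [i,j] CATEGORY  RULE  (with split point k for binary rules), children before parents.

[0,8] S   <
  [0,4] N   <
    [0,1] "bone" : PP
    [1,4] N\PP   >
      [1,3] (N\PP)/S   <
        [1,2] "city" : NP
        [2,3] "under" : ((N\PP)/S)\NP
      [3,4] "today" : S
  [4,8] S\N   >
    [4,6] (S\N)/N   >
      [4,5] "found" : ((S\N)/N)/PP
      [5,6] "saw" : PP
    [6,8] N   <
      [6,7] "heard" : NP
      [7,8] "map" : N\NP

[0,1] PP  lex  "bone"
[1,2] NP  lex  "city"
[2,3] ((N\PP)/S)\NP  lex  "under"
[1,3] (N\PP)/S  <  k=2
[3,4] S  lex  "today"
[1,4] N\PP  >  k=3
[0,4] N  <  k=1
[4,5] ((S\N)/N)/PP  lex  "found"
[5,6] PP  lex  "saw"
[4,6] (S\N)/N  >  k=5
[6,7] NP  lex  "heard"
[7,8] N\NP  lex  "map"
[6,8] N  <  k=7
[4,8] S\N  >  k=6
[0,8] S  <  k=4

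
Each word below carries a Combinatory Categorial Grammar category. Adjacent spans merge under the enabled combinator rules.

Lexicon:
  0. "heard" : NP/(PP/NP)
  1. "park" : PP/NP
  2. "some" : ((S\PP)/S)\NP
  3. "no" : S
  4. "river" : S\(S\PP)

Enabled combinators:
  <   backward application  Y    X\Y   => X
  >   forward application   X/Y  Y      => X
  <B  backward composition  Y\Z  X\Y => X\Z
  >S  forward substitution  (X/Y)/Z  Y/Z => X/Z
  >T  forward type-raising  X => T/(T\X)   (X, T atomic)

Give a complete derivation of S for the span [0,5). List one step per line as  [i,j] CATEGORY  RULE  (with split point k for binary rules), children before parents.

[0,5] S   <
  [0,4] S\PP   >
    [0,3] (S\PP)/S   <
      [0,2] NP   >
        [0,1] "heard" : NP/(PP/NP)
        [1,2] "park" : PP/NP
      [2,3] "some" : ((S\PP)/S)\NP
    [3,4] "no" : S
  [4,5] "river" : S\(S\PP)

[0,1] NP/(PP/NP)  lex  "heard"
[1,2] PP/NP  lex  "park"
[0,2] NP  >  k=1
[2,3] ((S\PP)/S)\NP  lex  "some"
[0,3] (S\PP)/S  <  k=2
[3,4] S  lex  "no"
[0,4] S\PP  >  k=3
[4,5] S\(S\PP)  lex  "river"
[0,5] S  <  k=4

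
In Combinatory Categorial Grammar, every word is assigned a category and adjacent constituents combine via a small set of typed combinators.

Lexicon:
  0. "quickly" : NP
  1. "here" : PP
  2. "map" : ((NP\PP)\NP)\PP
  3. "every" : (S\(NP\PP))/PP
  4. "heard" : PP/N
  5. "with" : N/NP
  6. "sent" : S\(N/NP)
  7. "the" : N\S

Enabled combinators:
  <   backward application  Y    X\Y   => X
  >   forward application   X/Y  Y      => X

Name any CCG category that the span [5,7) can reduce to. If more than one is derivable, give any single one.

S

[0,8] S   <
  [0,3] NP\PP   <
    [0,1] "quickly" : NP
    [1,3] (NP\PP)\NP   <
      [1,2] "here" : PP
      [2,3] "map" : ((NP\PP)\NP)\PP
  [3,8] S\(NP\PP)   >
    [3,4] "every" : (S\(NP\PP))/PP
    [4,8] PP   >
      [4,5] "heard" : PP/N
      [5,8] N   <
        [5,7] S   <
          [5,6] "with" : N/NP
          [6,7] "sent" : S\(N/NP)
        [7,8] "the" : N\S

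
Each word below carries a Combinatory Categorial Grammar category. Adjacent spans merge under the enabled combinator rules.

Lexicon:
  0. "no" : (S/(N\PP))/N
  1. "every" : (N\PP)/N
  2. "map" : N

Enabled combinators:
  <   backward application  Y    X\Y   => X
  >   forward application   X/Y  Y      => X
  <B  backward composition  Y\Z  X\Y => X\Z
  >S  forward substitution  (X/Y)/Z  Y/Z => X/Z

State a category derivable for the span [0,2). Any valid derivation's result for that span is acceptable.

[0,3] S   >
  [0,2] S/N   >S
    [0,1] "no" : (S/(N\PP))/N
    [1,2] "every" : (N\PP)/N
  [2,3] "map" : N

S/N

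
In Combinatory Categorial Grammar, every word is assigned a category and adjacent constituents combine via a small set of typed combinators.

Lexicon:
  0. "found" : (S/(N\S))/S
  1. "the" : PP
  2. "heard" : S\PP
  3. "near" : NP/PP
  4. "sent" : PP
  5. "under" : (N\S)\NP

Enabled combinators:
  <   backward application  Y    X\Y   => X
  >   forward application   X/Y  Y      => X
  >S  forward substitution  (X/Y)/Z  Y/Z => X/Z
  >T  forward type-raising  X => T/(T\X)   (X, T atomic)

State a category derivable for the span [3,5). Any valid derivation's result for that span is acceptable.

[0,6] S   >
  [0,3] S/(N\S)   >
    [0,1] "found" : (S/(N\S))/S
    [1,3] S   <
      [1,2] "the" : PP
      [2,3] "heard" : S\PP
  [3,6] N\S   <
    [3,5] NP   >
      [3,4] "near" : NP/PP
      [4,5] "sent" : PP
    [5,6] "under" : (N\S)\NP

NP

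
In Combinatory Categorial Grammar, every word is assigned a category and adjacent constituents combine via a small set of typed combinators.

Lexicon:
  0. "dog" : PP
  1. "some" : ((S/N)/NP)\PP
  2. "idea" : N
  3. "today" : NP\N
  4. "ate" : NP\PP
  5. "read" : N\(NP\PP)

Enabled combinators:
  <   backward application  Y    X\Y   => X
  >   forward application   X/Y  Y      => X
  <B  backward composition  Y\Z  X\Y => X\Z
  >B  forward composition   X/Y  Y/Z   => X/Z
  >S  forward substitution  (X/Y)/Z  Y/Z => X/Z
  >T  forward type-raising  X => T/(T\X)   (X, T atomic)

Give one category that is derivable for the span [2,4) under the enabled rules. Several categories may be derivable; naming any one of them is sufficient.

[0,6] S   >
  [0,4] S/N   >
    [0,2] (S/N)/NP   <
      [0,1] "dog" : PP
      [1,2] "some" : ((S/N)/NP)\PP
    [2,4] NP   <
      [2,3] "idea" : N
      [3,4] "today" : NP\N
  [4,6] N   <
    [4,5] "ate" : NP\PP
    [5,6] "read" : N\(NP\PP)

NP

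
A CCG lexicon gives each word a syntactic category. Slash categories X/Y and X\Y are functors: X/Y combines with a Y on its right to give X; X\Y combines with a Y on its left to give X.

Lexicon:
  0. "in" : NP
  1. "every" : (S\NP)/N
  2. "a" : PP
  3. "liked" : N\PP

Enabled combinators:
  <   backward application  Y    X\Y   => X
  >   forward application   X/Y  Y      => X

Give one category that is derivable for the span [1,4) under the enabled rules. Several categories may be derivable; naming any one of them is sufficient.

S\NP

[0,4] S   <
  [0,1] "in" : NP
  [1,4] S\NP   >
    [1,2] "every" : (S\NP)/N
    [2,4] N   <
      [2,3] "a" : PP
      [3,4] "liked" : N\PP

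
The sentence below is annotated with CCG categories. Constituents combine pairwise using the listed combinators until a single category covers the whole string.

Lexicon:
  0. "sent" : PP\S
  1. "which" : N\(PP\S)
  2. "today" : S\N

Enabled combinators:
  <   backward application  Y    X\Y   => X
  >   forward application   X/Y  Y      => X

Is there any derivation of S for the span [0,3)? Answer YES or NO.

[0,3] S   <
  [0,2] N   <
    [0,1] "sent" : PP\S
    [1,2] "which" : N\(PP\S)
  [2,3] "today" : S\N

YES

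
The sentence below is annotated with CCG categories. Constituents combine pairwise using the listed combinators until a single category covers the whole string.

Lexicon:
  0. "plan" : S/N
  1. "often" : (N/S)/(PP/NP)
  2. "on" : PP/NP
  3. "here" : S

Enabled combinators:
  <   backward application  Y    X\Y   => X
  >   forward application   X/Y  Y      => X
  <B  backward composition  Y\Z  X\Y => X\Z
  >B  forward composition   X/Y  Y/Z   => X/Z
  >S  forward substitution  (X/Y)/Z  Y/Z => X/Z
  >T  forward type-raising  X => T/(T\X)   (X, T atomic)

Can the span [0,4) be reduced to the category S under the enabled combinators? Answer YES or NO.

[0,4] S   >
  [0,1] "plan" : S/N
  [1,4] N   >
    [1,3] N/S   >
      [1,2] "often" : (N/S)/(PP/NP)
      [2,3] "on" : PP/NP
    [3,4] "here" : S

YES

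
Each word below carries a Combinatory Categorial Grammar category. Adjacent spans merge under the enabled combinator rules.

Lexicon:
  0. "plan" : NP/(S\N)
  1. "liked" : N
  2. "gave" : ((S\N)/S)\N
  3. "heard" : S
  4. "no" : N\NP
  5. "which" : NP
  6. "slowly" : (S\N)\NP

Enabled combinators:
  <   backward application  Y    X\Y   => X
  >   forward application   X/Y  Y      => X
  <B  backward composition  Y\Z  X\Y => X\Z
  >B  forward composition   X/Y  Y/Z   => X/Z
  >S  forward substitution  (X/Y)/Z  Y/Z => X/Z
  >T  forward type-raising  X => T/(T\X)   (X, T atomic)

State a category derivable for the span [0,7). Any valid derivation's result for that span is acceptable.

[0,7] S   <
  [0,4] NP   >
    [0,1] "plan" : NP/(S\N)
    [1,4] S\N   >
      [1,3] (S\N)/S   <
        [1,2] "liked" : N
        [2,3] "gave" : ((S\N)/S)\N
      [3,4] "heard" : S
  [4,7] S\NP   <B
    [4,5] "no" : N\NP
    [5,7] S\N   <
      [5,6] "which" : NP
      [6,7] "slowly" : (S\N)\NP

S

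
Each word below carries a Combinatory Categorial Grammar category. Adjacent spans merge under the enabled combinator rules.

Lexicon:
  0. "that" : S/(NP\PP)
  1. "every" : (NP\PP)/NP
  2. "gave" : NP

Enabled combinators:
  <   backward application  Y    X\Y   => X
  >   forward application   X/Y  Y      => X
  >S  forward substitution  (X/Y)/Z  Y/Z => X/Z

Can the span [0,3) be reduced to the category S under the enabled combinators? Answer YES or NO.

YES

[0,3] S   >
  [0,1] "that" : S/(NP\PP)
  [1,3] NP\PP   >
    [1,2] "every" : (NP\PP)/NP
    [2,3] "gave" : NP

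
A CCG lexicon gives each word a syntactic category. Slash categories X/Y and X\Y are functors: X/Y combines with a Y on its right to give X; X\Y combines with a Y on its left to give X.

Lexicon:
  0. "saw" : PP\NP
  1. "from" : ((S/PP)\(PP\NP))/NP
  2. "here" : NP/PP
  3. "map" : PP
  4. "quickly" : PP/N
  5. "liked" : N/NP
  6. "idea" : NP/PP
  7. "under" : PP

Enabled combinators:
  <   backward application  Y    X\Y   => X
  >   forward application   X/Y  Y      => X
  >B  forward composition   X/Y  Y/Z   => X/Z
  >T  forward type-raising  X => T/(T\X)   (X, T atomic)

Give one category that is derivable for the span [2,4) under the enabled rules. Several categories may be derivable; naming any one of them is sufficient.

NP

[0,8] S   >
  [0,4] S/PP   <
    [0,1] "saw" : PP\NP
    [1,4] (S/PP)\(PP\NP)   >
      [1,2] "from" : ((S/PP)\(PP\NP))/NP
      [2,4] NP   >
        [2,3] "here" : NP/PP
        [3,4] "map" : PP
  [4,8] PP   >
    [4,6] PP/NP   >B
      [4,5] "quickly" : PP/N
      [5,6] "liked" : N/NP
    [6,8] NP   >
      [6,7] "idea" : NP/PP
      [7,8] "under" : PP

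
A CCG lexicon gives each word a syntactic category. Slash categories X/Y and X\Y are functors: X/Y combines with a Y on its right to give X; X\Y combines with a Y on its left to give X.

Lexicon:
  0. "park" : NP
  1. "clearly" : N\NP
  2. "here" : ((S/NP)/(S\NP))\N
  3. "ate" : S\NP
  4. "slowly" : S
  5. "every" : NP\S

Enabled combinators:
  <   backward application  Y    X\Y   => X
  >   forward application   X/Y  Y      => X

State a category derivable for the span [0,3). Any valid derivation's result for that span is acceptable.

(S/NP)/(S\NP)

[0,6] S   >
  [0,4] S/NP   >
    [0,3] (S/NP)/(S\NP)   <
      [0,2] N   <
        [0,1] "park" : NP
        [1,2] "clearly" : N\NP
      [2,3] "here" : ((S/NP)/(S\NP))\N
    [3,4] "ate" : S\NP
  [4,6] NP   <
    [4,5] "slowly" : S
    [5,6] "every" : NP\S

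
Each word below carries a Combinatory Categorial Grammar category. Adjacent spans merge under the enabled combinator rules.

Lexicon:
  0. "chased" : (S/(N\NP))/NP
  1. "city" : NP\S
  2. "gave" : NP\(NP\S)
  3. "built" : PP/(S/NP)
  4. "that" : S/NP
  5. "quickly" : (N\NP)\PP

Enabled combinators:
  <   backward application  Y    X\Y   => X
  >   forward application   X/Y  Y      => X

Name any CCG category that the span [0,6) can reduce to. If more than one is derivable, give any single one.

[0,6] S   >
  [0,3] S/(N\NP)   >
    [0,1] "chased" : (S/(N\NP))/NP
    [1,3] NP   <
      [1,2] "city" : NP\S
      [2,3] "gave" : NP\(NP\S)
  [3,6] N\NP   <
    [3,5] PP   >
      [3,4] "built" : PP/(S/NP)
      [4,5] "that" : S/NP
    [5,6] "quickly" : (N\NP)\PP

S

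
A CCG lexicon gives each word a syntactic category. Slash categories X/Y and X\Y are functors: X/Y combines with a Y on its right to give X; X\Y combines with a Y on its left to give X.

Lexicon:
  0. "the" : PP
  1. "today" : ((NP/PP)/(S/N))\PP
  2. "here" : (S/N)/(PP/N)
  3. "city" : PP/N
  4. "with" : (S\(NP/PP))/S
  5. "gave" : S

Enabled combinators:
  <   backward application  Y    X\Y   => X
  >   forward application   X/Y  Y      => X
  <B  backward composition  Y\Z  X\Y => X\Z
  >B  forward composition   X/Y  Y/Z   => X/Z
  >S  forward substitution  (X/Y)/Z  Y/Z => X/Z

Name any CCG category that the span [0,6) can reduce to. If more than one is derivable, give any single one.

S

[0,6] S   <
  [0,4] NP/PP   >
    [0,2] (NP/PP)/(S/N)   <
      [0,1] "the" : PP
      [1,2] "today" : ((NP/PP)/(S/N))\PP
    [2,4] S/N   >
      [2,3] "here" : (S/N)/(PP/N)
      [3,4] "city" : PP/N
  [4,6] S\(NP/PP)   >
    [4,5] "with" : (S\(NP/PP))/S
    [5,6] "gave" : S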